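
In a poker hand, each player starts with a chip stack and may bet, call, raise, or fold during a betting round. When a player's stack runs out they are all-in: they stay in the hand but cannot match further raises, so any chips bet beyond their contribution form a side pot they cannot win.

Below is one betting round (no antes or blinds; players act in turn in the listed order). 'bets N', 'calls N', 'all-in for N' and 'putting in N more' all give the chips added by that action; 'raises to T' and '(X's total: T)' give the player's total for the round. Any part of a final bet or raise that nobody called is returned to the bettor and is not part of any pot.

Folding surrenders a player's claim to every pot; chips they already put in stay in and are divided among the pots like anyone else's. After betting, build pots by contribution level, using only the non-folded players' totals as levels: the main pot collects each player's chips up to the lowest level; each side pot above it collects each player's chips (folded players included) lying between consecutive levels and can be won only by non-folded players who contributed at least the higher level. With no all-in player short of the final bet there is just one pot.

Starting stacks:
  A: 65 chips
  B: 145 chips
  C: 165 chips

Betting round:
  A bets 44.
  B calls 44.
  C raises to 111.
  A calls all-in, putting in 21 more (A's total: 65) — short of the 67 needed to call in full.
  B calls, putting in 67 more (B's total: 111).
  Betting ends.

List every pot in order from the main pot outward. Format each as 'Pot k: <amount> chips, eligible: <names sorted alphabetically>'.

Contributions: A=65, B=111, C=111
Pot levels (distinct totals of non-folded players): 65, 111
Layer 1-65: 65 each from A, B, C = 65*3 = 195 chips; eligible A, B, C
Layer 66-111: 46 each from B, C = 46*2 = 92 chips; eligible B, C

Pot 1: 195 chips, eligible: A, B, C
Pot 2: 92 chips, eligible: B, C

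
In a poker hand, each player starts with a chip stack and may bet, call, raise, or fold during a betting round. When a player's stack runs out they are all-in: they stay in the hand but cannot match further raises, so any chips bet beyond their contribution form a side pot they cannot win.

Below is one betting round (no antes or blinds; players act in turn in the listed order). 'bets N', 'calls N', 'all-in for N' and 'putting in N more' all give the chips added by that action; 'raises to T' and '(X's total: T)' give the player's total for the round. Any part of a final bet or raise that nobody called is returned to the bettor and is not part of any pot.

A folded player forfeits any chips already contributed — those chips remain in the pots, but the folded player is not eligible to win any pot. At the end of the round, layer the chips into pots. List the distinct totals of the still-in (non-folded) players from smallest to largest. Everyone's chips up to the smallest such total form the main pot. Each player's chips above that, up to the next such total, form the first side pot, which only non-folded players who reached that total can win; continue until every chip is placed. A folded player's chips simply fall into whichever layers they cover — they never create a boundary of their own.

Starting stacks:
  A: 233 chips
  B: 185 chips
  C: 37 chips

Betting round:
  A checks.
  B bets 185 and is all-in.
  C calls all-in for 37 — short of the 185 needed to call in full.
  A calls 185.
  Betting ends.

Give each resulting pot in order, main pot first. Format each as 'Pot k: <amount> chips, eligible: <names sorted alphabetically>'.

Contributions: A=185, B=185, C=37
Pot levels (distinct totals of non-folded players): 37, 185
Layer 1-37: 37 each from A, B, C = 37*3 = 111 chips; eligible A, B, C
Layer 38-185: 148 each from A, B = 148*2 = 296 chips; eligible A, B

Pot 1: 111 chips, eligible: A, B, C
Pot 2: 296 chips, eligible: A, B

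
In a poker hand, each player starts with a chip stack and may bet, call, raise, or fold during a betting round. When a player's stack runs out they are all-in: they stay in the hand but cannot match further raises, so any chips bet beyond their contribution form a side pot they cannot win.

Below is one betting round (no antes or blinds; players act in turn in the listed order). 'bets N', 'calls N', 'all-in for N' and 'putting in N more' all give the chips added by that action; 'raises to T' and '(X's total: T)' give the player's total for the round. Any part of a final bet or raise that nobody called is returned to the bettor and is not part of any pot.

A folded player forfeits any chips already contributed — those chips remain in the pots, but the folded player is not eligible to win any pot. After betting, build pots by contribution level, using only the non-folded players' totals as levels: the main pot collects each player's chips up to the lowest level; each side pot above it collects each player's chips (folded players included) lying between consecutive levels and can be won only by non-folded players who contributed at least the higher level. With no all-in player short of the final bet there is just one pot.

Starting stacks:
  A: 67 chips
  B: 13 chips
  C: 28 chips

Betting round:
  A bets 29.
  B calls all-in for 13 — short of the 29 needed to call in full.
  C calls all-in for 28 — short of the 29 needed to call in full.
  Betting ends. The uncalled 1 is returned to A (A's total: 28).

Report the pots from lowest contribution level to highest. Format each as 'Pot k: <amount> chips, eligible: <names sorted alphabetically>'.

Contributions (after 1 returned to A): A=28, B=13, C=28
Pot levels (distinct totals of non-folded players): 13, 28
Layer 1-13: 13 each from A, B, C = 13*3 = 39 chips; eligible A, B, C
Layer 14-28: 15 each from A, C = 15*2 = 30 chips; eligible A, C

Pot 1: 39 chips, eligible: A, B, C
Pot 2: 30 chips, eligible: A, C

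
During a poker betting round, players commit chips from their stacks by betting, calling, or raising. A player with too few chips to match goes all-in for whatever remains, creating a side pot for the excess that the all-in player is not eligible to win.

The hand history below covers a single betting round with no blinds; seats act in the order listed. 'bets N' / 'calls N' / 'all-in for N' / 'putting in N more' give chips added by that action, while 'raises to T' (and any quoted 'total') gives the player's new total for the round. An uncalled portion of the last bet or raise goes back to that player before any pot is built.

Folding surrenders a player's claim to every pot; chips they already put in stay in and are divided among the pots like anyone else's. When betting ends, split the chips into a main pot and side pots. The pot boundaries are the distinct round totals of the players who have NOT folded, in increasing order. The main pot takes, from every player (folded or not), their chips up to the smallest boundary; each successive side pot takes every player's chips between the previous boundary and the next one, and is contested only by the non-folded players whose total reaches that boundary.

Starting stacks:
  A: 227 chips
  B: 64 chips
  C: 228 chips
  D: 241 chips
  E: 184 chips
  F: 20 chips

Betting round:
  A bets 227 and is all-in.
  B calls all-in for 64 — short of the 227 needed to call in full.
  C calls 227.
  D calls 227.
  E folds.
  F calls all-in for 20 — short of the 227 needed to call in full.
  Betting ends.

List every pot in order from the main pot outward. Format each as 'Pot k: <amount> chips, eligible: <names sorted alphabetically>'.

Contributions: A=227, B=64, C=227, D=227, F=20
Folded: E
Pot levels (distinct totals of non-folded players): 20, 64, 227
Layer 1-20: 20 each from A, B, C, D, F = 20*5 = 100 chips; eligible A, B, C, D, F
Layer 21-64: 44 each from A, B, C, D = 44*4 = 176 chips; eligible A, B, C, D
Layer 65-227: 163 each from A, C, D = 163*3 = 489 chips; eligible A, C, D

Pot 1: 100 chips, eligible: A, B, C, D, F
Pot 2: 176 chips, eligible: A, B, C, D
Pot 3: 489 chips, eligible: A, C, D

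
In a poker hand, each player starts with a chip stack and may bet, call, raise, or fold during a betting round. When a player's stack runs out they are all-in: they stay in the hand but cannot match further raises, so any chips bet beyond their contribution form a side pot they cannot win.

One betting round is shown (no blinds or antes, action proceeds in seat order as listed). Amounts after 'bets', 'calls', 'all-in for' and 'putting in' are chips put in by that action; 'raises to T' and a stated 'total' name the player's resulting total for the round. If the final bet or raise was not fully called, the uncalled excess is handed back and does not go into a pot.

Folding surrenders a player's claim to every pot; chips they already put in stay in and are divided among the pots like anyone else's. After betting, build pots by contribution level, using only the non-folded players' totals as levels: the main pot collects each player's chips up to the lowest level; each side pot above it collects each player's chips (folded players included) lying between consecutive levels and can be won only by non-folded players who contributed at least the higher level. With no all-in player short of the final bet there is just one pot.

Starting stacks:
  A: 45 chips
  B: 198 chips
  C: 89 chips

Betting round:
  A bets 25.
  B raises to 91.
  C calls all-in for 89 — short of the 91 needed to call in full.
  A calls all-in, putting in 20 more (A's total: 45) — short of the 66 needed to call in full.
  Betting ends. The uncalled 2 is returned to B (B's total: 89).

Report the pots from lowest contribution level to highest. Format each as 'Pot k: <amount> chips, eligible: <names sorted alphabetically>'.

Pot 1: 135 chips, eligible: A, B, C
Pot 2: 88 chips, eligible: B, C

Derivation:
Contributions (after 2 returned to B): A=45, B=89, C=89
Pot levels (distinct totals of non-folded players): 45, 89
Layer 1-45: 45 each from A, B, C = 45*3 = 135 chips; eligible A, B, C
Layer 46-89: 44 each from B, C = 44*2 = 88 chips; eligible B, C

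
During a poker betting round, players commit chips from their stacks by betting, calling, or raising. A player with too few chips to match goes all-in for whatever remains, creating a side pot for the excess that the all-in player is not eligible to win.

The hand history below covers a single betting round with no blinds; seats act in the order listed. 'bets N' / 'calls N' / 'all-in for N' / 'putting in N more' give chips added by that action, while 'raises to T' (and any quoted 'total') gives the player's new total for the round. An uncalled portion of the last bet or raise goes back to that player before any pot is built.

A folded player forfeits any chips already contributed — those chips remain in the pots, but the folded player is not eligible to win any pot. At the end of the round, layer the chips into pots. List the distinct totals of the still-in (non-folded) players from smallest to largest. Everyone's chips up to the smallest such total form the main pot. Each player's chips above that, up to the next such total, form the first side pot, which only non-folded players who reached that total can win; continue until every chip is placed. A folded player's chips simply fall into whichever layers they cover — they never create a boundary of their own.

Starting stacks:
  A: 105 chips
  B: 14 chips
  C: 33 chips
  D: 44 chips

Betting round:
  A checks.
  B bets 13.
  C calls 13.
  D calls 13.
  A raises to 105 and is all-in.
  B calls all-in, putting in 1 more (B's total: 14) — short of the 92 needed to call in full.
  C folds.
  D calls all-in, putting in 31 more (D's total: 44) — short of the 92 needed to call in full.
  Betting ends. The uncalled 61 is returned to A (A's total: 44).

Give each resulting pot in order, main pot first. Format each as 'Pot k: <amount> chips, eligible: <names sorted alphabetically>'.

Contributions (after 61 returned to A): A=44, B=14, C=13, D=44
Folded: C
Pot levels (distinct totals of non-folded players): 14, 44
Layer 1-14: A 14 + B 14 + C 13 + D 14 = 55 chips; eligible A, B, D
Layer 15-44: 30 each from A, D = 30*2 = 60 chips; eligible A, D

Pot 1: 55 chips, eligible: A, B, D
Pot 2: 60 chips, eligible: A, D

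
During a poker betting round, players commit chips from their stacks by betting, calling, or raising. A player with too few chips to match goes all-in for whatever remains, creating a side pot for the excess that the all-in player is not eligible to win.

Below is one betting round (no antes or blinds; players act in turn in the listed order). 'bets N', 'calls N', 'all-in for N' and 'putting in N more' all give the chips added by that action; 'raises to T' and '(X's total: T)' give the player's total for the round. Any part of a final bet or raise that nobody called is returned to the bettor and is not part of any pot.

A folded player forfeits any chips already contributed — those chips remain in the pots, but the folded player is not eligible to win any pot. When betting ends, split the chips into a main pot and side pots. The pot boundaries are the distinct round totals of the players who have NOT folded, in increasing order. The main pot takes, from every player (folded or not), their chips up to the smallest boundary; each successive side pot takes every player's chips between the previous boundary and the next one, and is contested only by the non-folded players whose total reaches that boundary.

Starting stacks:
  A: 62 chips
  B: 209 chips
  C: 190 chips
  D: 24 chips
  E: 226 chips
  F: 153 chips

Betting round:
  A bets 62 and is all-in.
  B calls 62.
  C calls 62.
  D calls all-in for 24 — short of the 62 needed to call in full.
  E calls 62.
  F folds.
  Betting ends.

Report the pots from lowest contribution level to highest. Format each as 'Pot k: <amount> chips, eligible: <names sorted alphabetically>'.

Pot 1: 120 chips, eligible: A, B, C, D, E
Pot 2: 152 chips, eligible: A, B, C, E

Derivation:
Contributions: A=62, B=62, C=62, D=24, E=62
Folded: F
Pot levels (distinct totals of non-folded players): 24, 62
Layer 1-24: 24 each from A, B, C, D, E = 24*5 = 120 chips; eligible A, B, C, D, E
Layer 25-62: 38 each from A, B, C, E = 38*4 = 152 chips; eligible A, B, C, E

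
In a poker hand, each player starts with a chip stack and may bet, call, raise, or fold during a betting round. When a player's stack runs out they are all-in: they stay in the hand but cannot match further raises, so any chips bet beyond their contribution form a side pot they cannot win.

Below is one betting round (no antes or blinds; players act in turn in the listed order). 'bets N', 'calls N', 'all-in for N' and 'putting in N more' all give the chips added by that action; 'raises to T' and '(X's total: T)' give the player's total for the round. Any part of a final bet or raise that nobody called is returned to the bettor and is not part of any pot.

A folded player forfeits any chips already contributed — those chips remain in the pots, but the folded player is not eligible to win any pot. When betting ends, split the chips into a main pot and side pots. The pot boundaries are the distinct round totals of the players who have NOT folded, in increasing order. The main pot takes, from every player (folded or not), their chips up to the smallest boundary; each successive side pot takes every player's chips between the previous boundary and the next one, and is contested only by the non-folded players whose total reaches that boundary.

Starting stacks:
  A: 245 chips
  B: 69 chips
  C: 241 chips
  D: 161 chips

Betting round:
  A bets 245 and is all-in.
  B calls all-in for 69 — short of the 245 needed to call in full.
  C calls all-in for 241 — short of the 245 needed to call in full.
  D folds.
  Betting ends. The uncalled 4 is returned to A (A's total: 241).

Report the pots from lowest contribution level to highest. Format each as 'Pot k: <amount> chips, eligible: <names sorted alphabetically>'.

Contributions (after 4 returned to A): A=241, B=69, C=241
Folded: D
Pot levels (distinct totals of non-folded players): 69, 241
Layer 1-69: 69 each from A, B, C = 69*3 = 207 chips; eligible A, B, C
Layer 70-241: 172 each from A, C = 172*2 = 344 chips; eligible A, C

Pot 1: 207 chips, eligible: A, B, C
Pot 2: 344 chips, eligible: A, C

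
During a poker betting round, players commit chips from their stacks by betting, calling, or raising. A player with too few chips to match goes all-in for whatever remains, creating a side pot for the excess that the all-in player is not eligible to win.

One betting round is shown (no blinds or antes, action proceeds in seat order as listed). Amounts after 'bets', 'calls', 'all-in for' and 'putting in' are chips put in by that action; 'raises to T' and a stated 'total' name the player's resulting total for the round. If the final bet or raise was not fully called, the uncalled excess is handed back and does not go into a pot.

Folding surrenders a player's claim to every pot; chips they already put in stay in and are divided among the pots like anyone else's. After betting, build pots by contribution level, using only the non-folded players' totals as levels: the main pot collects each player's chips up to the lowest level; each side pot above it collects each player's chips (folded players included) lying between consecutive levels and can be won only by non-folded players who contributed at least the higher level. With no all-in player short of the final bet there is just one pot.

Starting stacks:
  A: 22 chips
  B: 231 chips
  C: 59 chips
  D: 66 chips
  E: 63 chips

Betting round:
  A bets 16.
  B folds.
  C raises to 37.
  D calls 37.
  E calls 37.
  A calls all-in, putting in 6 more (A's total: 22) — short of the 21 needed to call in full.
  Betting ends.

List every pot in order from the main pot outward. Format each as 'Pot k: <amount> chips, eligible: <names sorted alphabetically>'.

Pot 1: 88 chips, eligible: A, C, D, E
Pot 2: 45 chips, eligible: C, D, E

Derivation:
Contributions: A=22, C=37, D=37, E=37
Folded: B
Pot levels (distinct totals of non-folded players): 22, 37
Layer 1-22: 22 each from A, C, D, E = 22*4 = 88 chips; eligible A, C, D, E
Layer 23-37: 15 each from C, D, E = 15*3 = 45 chips; eligible C, D, E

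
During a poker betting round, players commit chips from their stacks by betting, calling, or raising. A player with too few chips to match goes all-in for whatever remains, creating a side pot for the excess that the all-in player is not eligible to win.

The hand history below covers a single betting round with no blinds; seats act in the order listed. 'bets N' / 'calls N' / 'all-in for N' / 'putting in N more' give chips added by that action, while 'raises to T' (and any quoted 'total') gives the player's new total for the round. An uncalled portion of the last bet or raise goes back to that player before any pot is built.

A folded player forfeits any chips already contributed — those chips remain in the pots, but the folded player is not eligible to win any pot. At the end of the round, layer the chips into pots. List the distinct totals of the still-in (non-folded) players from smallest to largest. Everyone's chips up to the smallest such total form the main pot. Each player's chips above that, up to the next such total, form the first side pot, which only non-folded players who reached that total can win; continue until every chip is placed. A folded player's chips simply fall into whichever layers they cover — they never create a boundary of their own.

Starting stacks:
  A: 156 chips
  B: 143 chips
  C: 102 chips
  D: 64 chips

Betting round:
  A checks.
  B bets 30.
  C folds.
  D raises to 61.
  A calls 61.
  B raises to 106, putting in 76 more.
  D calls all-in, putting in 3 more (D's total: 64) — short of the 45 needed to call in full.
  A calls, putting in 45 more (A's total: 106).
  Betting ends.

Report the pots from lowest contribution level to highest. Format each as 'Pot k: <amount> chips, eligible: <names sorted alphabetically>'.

Pot 1: 192 chips, eligible: A, B, D
Pot 2: 84 chips, eligible: A, B

Derivation:
Contributions: A=106, B=106, D=64
Folded: C
Pot levels (distinct totals of non-folded players): 64, 106
Layer 1-64: 64 each from A, B, D = 64*3 = 192 chips; eligible A, B, D
Layer 65-106: 42 each from A, B = 42*2 = 84 chips; eligible A, B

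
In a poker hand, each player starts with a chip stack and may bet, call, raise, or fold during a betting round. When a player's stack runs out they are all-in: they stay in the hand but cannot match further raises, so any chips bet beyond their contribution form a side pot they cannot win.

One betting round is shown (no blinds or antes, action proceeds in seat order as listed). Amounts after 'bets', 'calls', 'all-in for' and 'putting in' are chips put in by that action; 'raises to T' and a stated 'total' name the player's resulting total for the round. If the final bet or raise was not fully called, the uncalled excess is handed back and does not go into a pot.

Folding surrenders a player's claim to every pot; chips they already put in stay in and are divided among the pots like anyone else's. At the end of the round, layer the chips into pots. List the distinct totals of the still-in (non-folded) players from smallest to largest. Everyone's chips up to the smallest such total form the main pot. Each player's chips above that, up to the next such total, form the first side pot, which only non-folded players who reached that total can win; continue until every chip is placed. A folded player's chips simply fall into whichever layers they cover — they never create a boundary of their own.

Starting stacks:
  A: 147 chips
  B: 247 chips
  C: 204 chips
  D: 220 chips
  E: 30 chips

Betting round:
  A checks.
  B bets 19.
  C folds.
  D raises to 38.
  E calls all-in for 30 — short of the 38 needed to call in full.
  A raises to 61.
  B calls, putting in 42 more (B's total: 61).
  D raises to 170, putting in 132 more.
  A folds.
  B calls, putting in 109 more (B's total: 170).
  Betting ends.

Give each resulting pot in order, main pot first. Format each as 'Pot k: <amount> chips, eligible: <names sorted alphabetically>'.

Pot 1: 120 chips, eligible: B, D, E
Pot 2: 311 chips, eligible: B, D

Derivation:
Contributions: A=61, B=170, D=170, E=30
Folded: A, C
Pot levels (distinct totals of non-folded players): 30, 170
Layer 1-30: 30 each from A, B, D, E = 30*4 = 120 chips; eligible B, D, E
Layer 31-170: A 31 + B 140 + D 140 = 311 chips; eligible B, D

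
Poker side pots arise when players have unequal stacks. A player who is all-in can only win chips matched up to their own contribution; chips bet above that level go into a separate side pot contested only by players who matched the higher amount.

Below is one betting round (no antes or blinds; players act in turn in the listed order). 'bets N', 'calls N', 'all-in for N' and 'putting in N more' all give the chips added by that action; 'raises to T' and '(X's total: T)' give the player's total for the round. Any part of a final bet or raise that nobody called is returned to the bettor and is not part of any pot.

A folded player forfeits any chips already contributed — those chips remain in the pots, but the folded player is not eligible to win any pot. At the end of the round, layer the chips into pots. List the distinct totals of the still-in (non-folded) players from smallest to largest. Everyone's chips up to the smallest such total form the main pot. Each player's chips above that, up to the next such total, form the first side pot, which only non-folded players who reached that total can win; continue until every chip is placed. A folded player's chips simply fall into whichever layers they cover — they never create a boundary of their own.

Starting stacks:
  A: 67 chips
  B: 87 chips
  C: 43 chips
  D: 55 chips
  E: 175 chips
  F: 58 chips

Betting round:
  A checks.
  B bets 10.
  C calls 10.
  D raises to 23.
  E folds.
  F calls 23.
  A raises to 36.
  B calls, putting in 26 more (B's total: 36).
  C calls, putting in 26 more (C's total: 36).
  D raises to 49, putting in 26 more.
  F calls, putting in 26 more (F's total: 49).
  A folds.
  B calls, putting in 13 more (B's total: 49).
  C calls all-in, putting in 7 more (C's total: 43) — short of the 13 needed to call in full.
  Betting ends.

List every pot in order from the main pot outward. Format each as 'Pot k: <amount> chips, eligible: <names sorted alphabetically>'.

Pot 1: 208 chips, eligible: B, C, D, F
Pot 2: 18 chips, eligible: B, D, F

Derivation:
Contributions: A=36, B=49, C=43, D=49, F=49
Folded: A, E
Pot levels (distinct totals of non-folded players): 43, 49
Layer 1-43: A 36 + B 43 + C 43 + D 43 + F 43 = 208 chips; eligible B, C, D, F
Layer 44-49: 6 each from B, D, F = 6*3 = 18 chips; eligible B, D, F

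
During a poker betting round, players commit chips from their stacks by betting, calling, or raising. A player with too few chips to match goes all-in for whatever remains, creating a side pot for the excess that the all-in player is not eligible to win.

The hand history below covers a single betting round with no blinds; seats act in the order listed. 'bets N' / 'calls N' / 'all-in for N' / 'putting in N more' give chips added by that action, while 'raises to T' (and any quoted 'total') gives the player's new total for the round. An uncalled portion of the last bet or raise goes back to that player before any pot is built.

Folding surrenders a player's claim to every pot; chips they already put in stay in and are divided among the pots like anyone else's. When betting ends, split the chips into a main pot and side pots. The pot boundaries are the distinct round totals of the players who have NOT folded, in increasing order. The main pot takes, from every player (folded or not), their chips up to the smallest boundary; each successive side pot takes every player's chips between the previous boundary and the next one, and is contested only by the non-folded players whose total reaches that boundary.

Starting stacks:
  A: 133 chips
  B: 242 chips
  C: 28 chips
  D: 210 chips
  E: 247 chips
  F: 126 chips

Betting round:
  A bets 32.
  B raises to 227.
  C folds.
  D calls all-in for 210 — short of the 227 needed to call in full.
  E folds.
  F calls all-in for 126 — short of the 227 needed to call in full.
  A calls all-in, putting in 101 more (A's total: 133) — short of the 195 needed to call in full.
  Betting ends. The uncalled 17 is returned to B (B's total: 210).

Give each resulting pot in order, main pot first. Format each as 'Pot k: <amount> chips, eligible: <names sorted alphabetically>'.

Pot 1: 504 chips, eligible: A, B, D, F
Pot 2: 21 chips, eligible: A, B, D
Pot 3: 154 chips, eligible: B, D

Derivation:
Contributions (after 17 returned to B): A=133, B=210, D=210, F=126
Folded: C, E
Pot levels (distinct totals of non-folded players): 126, 133, 210
Layer 1-126: 126 each from A, B, D, F = 126*4 = 504 chips; eligible A, B, D, F
Layer 127-133: 7 each from A, B, D = 7*3 = 21 chips; eligible A, B, D
Layer 134-210: 77 each from B, D = 77*2 = 154 chips; eligible B, D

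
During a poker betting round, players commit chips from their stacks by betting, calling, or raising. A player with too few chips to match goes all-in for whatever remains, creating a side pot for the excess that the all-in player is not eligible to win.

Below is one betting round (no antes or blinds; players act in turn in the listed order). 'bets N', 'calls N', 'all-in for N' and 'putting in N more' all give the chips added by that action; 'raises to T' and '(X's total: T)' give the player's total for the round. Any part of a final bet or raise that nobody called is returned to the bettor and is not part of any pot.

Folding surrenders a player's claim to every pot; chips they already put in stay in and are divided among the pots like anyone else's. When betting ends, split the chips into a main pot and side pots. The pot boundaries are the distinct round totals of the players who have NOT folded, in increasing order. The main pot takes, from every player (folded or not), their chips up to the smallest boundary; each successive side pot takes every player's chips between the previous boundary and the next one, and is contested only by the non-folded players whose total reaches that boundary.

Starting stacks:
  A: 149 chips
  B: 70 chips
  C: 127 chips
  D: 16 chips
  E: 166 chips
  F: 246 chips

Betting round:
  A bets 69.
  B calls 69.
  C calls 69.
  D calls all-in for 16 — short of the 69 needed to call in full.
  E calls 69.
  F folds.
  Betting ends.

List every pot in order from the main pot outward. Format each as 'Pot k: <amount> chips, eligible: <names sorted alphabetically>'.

Pot 1: 80 chips, eligible: A, B, C, D, E
Pot 2: 212 chips, eligible: A, B, C, E

Derivation:
Contributions: A=69, B=69, C=69, D=16, E=69
Folded: F
Pot levels (distinct totals of non-folded players): 16, 69
Layer 1-16: 16 each from A, B, C, D, E = 16*5 = 80 chips; eligible A, B, C, D, E
Layer 17-69: 53 each from A, B, C, E = 53*4 = 212 chips; eligible A, B, C, E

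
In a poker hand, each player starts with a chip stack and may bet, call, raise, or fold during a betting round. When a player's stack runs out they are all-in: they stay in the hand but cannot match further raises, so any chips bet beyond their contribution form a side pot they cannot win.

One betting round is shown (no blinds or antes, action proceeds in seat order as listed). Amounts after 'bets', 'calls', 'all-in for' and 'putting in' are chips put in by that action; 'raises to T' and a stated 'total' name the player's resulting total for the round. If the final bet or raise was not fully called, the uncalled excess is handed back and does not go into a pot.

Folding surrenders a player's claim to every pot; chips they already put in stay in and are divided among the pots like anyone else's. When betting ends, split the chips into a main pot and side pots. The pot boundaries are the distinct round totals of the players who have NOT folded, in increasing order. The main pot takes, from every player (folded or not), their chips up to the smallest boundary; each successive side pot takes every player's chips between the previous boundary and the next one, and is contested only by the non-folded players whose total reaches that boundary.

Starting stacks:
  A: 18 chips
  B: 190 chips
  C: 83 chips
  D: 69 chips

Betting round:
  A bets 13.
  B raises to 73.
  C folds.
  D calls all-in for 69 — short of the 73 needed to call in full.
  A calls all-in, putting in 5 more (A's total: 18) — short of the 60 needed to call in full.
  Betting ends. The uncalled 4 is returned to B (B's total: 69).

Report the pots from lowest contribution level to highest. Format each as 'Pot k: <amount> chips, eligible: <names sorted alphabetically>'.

Contributions (after 4 returned to B): A=18, B=69, D=69
Folded: C
Pot levels (distinct totals of non-folded players): 18, 69
Layer 1-18: 18 each from A, B, D = 18*3 = 54 chips; eligible A, B, D
Layer 19-69: 51 each from B, D = 51*2 = 102 chips; eligible B, D

Pot 1: 54 chips, eligible: A, B, D
Pot 2: 102 chips, eligible: B, D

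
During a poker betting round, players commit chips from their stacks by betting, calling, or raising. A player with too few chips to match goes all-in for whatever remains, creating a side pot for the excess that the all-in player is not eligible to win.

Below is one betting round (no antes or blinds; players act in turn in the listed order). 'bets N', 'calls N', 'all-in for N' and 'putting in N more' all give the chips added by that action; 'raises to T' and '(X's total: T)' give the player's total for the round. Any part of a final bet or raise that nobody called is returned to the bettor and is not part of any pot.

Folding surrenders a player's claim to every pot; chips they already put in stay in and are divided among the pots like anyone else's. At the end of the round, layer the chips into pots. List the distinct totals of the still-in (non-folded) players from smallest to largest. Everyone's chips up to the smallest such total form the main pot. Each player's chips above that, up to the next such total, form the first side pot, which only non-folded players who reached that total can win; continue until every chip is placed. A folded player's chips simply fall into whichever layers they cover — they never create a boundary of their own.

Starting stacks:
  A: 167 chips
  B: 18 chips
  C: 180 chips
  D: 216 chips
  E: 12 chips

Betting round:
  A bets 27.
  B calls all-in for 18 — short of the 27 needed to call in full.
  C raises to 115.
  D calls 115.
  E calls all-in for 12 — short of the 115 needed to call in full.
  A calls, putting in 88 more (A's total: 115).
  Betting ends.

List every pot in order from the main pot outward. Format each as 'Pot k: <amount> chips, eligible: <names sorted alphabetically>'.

Pot 1: 60 chips, eligible: A, B, C, D, E
Pot 2: 24 chips, eligible: A, B, C, D
Pot 3: 291 chips, eligible: A, C, D

Derivation:
Contributions: A=115, B=18, C=115, D=115, E=12
Pot levels (distinct totals of non-folded players): 12, 18, 115
Layer 1-12: 12 each from A, B, C, D, E = 12*5 = 60 chips; eligible A, B, C, D, E
Layer 13-18: 6 each from A, B, C, D = 6*4 = 24 chips; eligible A, B, C, D
Layer 19-115: 97 each from A, C, D = 97*3 = 291 chips; eligible A, C, D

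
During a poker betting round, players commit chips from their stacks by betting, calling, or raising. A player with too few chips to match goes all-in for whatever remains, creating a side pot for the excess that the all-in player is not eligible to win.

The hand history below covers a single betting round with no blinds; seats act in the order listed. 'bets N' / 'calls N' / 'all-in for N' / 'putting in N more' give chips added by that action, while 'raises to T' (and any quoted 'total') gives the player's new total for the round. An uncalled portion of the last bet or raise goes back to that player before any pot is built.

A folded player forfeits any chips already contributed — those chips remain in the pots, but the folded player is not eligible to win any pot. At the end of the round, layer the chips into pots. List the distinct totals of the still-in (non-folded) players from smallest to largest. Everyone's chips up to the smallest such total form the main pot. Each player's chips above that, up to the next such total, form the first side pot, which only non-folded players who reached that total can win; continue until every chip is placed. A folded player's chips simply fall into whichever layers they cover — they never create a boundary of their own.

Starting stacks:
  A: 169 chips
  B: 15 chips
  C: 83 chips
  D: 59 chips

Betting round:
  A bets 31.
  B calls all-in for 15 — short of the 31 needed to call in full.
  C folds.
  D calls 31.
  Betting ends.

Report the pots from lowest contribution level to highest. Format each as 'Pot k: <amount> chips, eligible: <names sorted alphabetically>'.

Contributions: A=31, B=15, D=31
Folded: C
Pot levels (distinct totals of non-folded players): 15, 31
Layer 1-15: 15 each from A, B, D = 15*3 = 45 chips; eligible A, B, D
Layer 16-31: 16 each from A, D = 16*2 = 32 chips; eligible A, D

Pot 1: 45 chips, eligible: A, B, D
Pot 2: 32 chips, eligible: A, D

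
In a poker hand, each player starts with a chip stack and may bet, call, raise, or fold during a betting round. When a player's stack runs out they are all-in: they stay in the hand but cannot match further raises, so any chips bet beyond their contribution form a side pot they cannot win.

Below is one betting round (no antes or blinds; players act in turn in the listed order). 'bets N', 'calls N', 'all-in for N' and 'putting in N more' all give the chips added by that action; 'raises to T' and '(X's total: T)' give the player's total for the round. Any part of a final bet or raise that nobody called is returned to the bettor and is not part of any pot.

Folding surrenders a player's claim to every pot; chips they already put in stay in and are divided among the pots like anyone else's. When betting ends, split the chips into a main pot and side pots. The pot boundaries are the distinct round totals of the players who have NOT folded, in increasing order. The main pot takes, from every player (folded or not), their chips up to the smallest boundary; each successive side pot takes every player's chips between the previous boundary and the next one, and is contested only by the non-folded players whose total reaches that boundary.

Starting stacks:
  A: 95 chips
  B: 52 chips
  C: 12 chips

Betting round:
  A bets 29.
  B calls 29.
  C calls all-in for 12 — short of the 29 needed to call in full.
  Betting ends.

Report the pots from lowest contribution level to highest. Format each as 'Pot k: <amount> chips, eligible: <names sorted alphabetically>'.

Contributions: A=29, B=29, C=12
Pot levels (distinct totals of non-folded players): 12, 29
Layer 1-12: 12 each from A, B, C = 12*3 = 36 chips; eligible A, B, C
Layer 13-29: 17 each from A, B = 17*2 = 34 chips; eligible A, B

Pot 1: 36 chips, eligible: A, B, C
Pot 2: 34 chips, eligible: A, B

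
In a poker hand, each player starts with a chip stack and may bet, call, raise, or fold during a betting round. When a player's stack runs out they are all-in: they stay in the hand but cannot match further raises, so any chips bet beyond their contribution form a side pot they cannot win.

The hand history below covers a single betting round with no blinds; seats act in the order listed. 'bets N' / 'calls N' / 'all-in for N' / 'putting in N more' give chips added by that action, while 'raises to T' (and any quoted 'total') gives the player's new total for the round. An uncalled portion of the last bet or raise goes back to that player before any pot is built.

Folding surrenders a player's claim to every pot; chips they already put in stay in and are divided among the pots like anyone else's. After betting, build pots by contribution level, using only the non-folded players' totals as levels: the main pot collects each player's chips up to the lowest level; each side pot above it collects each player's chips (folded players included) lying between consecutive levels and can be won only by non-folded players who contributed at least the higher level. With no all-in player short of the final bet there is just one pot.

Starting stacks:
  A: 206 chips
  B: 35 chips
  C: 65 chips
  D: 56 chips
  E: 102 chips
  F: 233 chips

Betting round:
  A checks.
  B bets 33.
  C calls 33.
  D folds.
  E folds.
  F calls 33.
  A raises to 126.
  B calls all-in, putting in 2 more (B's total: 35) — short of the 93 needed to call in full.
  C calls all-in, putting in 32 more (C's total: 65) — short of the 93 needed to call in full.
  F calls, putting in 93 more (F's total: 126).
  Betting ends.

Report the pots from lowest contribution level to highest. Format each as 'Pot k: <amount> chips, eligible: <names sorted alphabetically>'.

Pot 1: 140 chips, eligible: A, B, C, F
Pot 2: 90 chips, eligible: A, C, F
Pot 3: 122 chips, eligible: A, F

Derivation:
Contributions: A=126, B=35, C=65, F=126
Folded: D, E
Pot levels (distinct totals of non-folded players): 35, 65, 126
Layer 1-35: 35 each from A, B, C, F = 35*4 = 140 chips; eligible A, B, C, F
Layer 36-65: 30 each from A, C, F = 30*3 = 90 chips; eligible A, C, F
Layer 66-126: 61 each from A, F = 61*2 = 122 chips; eligible A, F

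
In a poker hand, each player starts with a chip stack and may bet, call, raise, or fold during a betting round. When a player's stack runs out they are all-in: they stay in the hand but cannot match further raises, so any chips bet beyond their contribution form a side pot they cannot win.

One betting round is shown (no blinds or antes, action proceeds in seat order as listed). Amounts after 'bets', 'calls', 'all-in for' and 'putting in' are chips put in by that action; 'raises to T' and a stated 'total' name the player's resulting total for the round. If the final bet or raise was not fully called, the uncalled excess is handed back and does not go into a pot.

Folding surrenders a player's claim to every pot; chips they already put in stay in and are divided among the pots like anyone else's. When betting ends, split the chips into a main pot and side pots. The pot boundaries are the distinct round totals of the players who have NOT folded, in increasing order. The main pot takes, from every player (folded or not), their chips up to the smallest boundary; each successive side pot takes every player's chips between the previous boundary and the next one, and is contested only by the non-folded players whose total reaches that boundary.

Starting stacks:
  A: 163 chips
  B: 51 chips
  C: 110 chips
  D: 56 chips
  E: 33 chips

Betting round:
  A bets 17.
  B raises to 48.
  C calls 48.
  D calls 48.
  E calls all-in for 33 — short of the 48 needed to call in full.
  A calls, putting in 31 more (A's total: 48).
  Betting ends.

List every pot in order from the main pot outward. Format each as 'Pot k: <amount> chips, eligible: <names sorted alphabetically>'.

Contributions: A=48, B=48, C=48, D=48, E=33
Pot levels (distinct totals of non-folded players): 33, 48
Layer 1-33: 33 each from A, B, C, D, E = 33*5 = 165 chips; eligible A, B, C, D, E
Layer 34-48: 15 each from A, B, C, D = 15*4 = 60 chips; eligible A, B, C, D

Pot 1: 165 chips, eligible: A, B, C, D, E
Pot 2: 60 chips, eligible: A, B, C, D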